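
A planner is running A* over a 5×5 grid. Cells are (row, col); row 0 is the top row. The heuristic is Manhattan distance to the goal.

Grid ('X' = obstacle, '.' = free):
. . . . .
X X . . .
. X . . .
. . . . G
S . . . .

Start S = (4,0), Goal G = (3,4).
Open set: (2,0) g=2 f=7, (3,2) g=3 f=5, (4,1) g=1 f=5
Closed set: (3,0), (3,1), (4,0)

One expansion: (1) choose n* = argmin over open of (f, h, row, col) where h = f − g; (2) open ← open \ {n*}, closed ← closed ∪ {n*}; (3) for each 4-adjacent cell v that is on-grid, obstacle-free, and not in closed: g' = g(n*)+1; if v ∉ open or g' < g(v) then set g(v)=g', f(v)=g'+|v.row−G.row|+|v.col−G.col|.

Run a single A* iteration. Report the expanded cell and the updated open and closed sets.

expanded=(3,2); open=[(2,0) g=2 f=7, (2,2) g=4 f=7, (3,3) g=4 f=5, (4,1) g=1 f=5, (4,2) g=4 f=7]; closed=[(3,0), (3,1), (3,2), (4,0)]

step 1: expand (3,2) (f=5, h=2) → closed; open now [(2,0) g=2 f=7, (2,2) g=4 f=7, (3,3) g=4 f=5, (4,1) g=1 f=5, (4,2) g=4 f=7]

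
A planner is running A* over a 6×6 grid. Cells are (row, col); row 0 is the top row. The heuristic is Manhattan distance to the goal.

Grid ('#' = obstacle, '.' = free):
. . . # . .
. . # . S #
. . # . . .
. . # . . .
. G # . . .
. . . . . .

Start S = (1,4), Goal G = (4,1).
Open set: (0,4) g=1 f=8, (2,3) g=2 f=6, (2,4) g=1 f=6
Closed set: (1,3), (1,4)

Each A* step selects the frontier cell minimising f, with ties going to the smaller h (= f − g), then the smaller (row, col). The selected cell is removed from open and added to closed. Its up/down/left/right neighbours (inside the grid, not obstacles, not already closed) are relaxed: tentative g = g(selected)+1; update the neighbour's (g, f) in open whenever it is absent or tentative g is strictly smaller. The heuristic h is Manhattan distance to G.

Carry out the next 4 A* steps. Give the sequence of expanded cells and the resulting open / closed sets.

step 1: expand (2,3) (f=6, h=4) → closed; open now [(0,4) g=1 f=8, (2,4) g=1 f=6, (3,3) g=3 f=6]
step 2: expand (3,3) (f=6, h=3) → closed; open now [(0,4) g=1 f=8, (2,4) g=1 f=6, (3,4) g=4 f=8, (4,3) g=4 f=6]
step 3: expand (4,3) (f=6, h=2) → closed; open now [(0,4) g=1 f=8, (2,4) g=1 f=6, (3,4) g=4 f=8, (4,4) g=5 f=8, (5,3) g=5 f=8]
step 4: expand (2,4) (f=6, h=5) → closed; open now [(0,4) g=1 f=8, (2,5) g=2 f=8, (3,4) g=2 f=6, (4,4) g=5 f=8, (5,3) g=5 f=8]

order=[(2,3) → (3,3) → (4,3) → (2,4)]; open=[(0,4) g=1 f=8, (2,5) g=2 f=8, (3,4) g=2 f=6, (4,4) g=5 f=8, (5,3) g=5 f=8]; closed=[(1,3), (1,4), (2,3), (2,4), (3,3), (4,3)]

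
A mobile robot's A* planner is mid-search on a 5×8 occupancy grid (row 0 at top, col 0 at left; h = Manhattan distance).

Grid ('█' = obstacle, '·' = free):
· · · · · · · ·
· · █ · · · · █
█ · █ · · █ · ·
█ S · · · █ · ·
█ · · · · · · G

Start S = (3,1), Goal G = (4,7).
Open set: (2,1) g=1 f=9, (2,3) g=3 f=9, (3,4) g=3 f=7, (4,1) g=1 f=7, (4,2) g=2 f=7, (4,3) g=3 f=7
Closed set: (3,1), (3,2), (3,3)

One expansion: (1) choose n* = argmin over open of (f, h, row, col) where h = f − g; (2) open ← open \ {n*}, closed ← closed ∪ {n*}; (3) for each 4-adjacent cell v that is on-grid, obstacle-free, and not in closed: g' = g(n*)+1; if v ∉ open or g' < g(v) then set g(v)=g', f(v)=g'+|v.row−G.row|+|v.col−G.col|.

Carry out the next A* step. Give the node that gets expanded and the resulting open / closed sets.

step 1: expand (3,4) (f=7, h=4) → closed; open now [(2,1) g=1 f=9, (2,3) g=3 f=9, (2,4) g=4 f=9, (4,1) g=1 f=7, (4,2) g=2 f=7, (4,3) g=3 f=7, (4,4) g=4 f=7]

expanded=(3,4); open=[(2,1) g=1 f=9, (2,3) g=3 f=9, (2,4) g=4 f=9, (4,1) g=1 f=7, (4,2) g=2 f=7, (4,3) g=3 f=7, (4,4) g=4 f=7]; closed=[(3,1), (3,2), (3,3), (3,4)]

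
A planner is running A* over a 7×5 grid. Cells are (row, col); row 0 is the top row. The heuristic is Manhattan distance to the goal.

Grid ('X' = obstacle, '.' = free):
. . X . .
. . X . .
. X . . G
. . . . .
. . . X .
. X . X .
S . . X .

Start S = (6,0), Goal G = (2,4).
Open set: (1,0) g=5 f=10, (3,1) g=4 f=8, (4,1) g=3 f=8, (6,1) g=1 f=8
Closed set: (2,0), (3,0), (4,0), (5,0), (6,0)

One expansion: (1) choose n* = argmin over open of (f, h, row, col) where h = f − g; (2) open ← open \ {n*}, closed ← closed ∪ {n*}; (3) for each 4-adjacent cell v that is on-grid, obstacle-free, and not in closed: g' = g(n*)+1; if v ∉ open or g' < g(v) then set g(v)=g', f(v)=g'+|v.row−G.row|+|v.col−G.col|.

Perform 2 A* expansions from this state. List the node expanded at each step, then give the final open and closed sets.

order=[(3,1) → (3,2)]; open=[(1,0) g=5 f=10, (2,2) g=6 f=8, (3,3) g=6 f=8, (4,1) g=3 f=8, (4,2) g=6 f=10, (6,1) g=1 f=8]; closed=[(2,0), (3,0), (3,1), (3,2), (4,0), (5,0), (6,0)]

step 1: expand (3,1) (f=8, h=4) → closed; open now [(1,0) g=5 f=10, (3,2) g=5 f=8, (4,1) g=3 f=8, (6,1) g=1 f=8]
step 2: expand (3,2) (f=8, h=3) → closed; open now [(1,0) g=5 f=10, (2,2) g=6 f=8, (3,3) g=6 f=8, (4,1) g=3 f=8, (4,2) g=6 f=10, (6,1) g=1 f=8]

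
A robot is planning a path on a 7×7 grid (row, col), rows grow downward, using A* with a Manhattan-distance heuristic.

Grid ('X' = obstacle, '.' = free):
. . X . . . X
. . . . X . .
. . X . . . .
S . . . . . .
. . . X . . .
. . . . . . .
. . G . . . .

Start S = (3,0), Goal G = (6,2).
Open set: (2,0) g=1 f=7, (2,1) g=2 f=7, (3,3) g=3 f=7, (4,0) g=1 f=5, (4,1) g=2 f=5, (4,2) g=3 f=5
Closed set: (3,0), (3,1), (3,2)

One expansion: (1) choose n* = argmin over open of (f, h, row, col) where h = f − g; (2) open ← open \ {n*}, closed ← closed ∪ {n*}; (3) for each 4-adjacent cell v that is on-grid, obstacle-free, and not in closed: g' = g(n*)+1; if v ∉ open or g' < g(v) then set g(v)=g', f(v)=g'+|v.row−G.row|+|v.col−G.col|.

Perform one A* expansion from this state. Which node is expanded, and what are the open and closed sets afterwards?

expanded=(4,2); open=[(2,0) g=1 f=7, (2,1) g=2 f=7, (3,3) g=3 f=7, (4,0) g=1 f=5, (4,1) g=2 f=5, (5,2) g=4 f=5]; closed=[(3,0), (3,1), (3,2), (4,2)]

step 1: expand (4,2) (f=5, h=2) → closed; open now [(2,0) g=1 f=7, (2,1) g=2 f=7, (3,3) g=3 f=7, (4,0) g=1 f=5, (4,1) g=2 f=5, (5,2) g=4 f=5]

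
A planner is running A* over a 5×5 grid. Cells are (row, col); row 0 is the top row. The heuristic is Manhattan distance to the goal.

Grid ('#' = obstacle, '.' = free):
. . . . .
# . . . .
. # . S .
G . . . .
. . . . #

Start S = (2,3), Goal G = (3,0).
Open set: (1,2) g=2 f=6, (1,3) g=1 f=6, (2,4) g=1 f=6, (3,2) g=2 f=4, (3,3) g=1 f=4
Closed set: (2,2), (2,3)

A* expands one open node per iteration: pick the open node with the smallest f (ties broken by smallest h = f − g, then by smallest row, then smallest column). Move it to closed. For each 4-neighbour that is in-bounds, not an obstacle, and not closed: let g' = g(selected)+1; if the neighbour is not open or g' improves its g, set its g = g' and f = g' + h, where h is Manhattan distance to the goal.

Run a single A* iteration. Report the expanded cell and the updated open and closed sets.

expanded=(3,2); open=[(1,2) g=2 f=6, (1,3) g=1 f=6, (2,4) g=1 f=6, (3,1) g=3 f=4, (3,3) g=1 f=4, (4,2) g=3 f=6]; closed=[(2,2), (2,3), (3,2)]

step 1: expand (3,2) (f=4, h=2) → closed; open now [(1,2) g=2 f=6, (1,3) g=1 f=6, (2,4) g=1 f=6, (3,1) g=3 f=4, (3,3) g=1 f=4, (4,2) g=3 f=6]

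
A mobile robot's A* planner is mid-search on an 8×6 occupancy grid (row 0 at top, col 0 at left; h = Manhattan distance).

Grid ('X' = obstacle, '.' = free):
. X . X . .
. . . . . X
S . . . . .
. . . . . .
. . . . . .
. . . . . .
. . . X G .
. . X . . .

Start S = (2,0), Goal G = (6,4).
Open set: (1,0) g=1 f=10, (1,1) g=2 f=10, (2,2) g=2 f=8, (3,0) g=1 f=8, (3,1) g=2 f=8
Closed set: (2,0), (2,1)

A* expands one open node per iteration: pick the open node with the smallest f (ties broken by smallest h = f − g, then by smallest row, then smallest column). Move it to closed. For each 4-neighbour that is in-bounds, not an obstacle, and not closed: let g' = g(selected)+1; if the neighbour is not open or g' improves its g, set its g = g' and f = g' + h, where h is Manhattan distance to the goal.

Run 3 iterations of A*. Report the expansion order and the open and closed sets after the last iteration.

order=[(2,2) → (2,3) → (2,4)]; open=[(1,0) g=1 f=10, (1,1) g=2 f=10, (1,2) g=3 f=10, (1,3) g=4 f=10, (1,4) g=5 f=10, (2,5) g=5 f=10, (3,0) g=1 f=8, (3,1) g=2 f=8, (3,2) g=3 f=8, (3,3) g=4 f=8, (3,4) g=5 f=8]; closed=[(2,0), (2,1), (2,2), (2,3), (2,4)]

step 1: expand (2,2) (f=8, h=6) → closed; open now [(1,0) g=1 f=10, (1,1) g=2 f=10, (1,2) g=3 f=10, (2,3) g=3 f=8, (3,0) g=1 f=8, (3,1) g=2 f=8, (3,2) g=3 f=8]
step 2: expand (2,3) (f=8, h=5) → closed; open now [(1,0) g=1 f=10, (1,1) g=2 f=10, (1,2) g=3 f=10, (1,3) g=4 f=10, (2,4) g=4 f=8, (3,0) g=1 f=8, (3,1) g=2 f=8, (3,2) g=3 f=8, (3,3) g=4 f=8]
step 3: expand (2,4) (f=8, h=4) → closed; open now [(1,0) g=1 f=10, (1,1) g=2 f=10, (1,2) g=3 f=10, (1,3) g=4 f=10, (1,4) g=5 f=10, (2,5) g=5 f=10, (3,0) g=1 f=8, (3,1) g=2 f=8, (3,2) g=3 f=8, (3,3) g=4 f=8, (3,4) g=5 f=8]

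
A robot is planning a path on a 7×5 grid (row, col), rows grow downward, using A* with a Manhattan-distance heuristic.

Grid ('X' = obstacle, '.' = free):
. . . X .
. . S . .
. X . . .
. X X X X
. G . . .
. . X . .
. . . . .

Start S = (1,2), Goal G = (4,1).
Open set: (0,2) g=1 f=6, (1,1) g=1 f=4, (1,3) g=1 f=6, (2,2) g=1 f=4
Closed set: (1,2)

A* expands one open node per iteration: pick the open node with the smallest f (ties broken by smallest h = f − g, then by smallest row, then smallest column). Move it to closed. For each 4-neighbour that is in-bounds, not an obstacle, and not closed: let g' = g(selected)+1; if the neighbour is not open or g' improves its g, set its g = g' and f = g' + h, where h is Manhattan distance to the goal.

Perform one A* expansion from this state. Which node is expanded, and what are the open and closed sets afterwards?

step 1: expand (1,1) (f=4, h=3) → closed; open now [(0,1) g=2 f=6, (0,2) g=1 f=6, (1,0) g=2 f=6, (1,3) g=1 f=6, (2,2) g=1 f=4]

expanded=(1,1); open=[(0,1) g=2 f=6, (0,2) g=1 f=6, (1,0) g=2 f=6, (1,3) g=1 f=6, (2,2) g=1 f=4]; closed=[(1,1), (1,2)]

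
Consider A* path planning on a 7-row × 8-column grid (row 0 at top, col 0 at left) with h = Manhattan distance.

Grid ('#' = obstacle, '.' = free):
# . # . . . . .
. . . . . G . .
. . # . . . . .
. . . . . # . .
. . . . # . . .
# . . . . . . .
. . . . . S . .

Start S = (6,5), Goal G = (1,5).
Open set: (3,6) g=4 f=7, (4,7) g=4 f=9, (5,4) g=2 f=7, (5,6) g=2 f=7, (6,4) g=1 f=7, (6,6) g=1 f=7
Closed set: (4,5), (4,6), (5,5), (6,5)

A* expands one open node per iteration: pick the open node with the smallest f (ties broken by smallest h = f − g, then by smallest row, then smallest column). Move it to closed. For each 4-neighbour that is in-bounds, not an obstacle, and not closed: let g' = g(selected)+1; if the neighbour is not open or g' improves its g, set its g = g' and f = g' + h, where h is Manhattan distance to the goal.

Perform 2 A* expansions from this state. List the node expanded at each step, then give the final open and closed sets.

order=[(3,6) → (2,6)]; open=[(1,6) g=6 f=7, (2,5) g=6 f=7, (2,7) g=6 f=9, (3,7) g=5 f=9, (4,7) g=4 f=9, (5,4) g=2 f=7, (5,6) g=2 f=7, (6,4) g=1 f=7, (6,6) g=1 f=7]; closed=[(2,6), (3,6), (4,5), (4,6), (5,5), (6,5)]

step 1: expand (3,6) (f=7, h=3) → closed; open now [(2,6) g=5 f=7, (3,7) g=5 f=9, (4,7) g=4 f=9, (5,4) g=2 f=7, (5,6) g=2 f=7, (6,4) g=1 f=7, (6,6) g=1 f=7]
step 2: expand (2,6) (f=7, h=2) → closed; open now [(1,6) g=6 f=7, (2,5) g=6 f=7, (2,7) g=6 f=9, (3,7) g=5 f=9, (4,7) g=4 f=9, (5,4) g=2 f=7, (5,6) g=2 f=7, (6,4) g=1 f=7, (6,6) g=1 f=7]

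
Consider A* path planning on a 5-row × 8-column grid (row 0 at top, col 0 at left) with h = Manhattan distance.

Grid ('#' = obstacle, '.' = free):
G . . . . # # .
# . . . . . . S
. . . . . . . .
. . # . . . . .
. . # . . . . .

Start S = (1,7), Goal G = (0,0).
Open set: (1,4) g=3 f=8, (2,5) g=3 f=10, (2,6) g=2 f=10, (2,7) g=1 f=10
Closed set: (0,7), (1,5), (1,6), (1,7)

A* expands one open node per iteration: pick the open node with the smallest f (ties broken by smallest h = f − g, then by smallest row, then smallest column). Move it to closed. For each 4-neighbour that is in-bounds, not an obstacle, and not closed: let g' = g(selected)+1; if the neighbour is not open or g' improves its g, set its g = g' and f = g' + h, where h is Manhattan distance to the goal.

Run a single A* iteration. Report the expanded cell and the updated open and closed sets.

expanded=(1,4); open=[(0,4) g=4 f=8, (1,3) g=4 f=8, (2,4) g=4 f=10, (2,5) g=3 f=10, (2,6) g=2 f=10, (2,7) g=1 f=10]; closed=[(0,7), (1,4), (1,5), (1,6), (1,7)]

step 1: expand (1,4) (f=8, h=5) → closed; open now [(0,4) g=4 f=8, (1,3) g=4 f=8, (2,4) g=4 f=10, (2,5) g=3 f=10, (2,6) g=2 f=10, (2,7) g=1 f=10]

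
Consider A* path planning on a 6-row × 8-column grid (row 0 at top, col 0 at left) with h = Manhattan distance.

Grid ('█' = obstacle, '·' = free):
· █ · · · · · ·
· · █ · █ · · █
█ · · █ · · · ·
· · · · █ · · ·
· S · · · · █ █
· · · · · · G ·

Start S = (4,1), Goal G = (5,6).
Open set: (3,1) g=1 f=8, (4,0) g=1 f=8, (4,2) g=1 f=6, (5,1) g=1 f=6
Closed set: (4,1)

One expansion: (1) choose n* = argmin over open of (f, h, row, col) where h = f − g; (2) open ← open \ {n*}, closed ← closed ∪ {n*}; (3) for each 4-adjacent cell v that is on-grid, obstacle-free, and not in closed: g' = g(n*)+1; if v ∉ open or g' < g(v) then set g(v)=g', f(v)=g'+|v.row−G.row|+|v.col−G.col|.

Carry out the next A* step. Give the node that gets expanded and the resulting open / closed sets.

step 1: expand (4,2) (f=6, h=5) → closed; open now [(3,1) g=1 f=8, (3,2) g=2 f=8, (4,0) g=1 f=8, (4,3) g=2 f=6, (5,1) g=1 f=6, (5,2) g=2 f=6]

expanded=(4,2); open=[(3,1) g=1 f=8, (3,2) g=2 f=8, (4,0) g=1 f=8, (4,3) g=2 f=6, (5,1) g=1 f=6, (5,2) g=2 f=6]; closed=[(4,1), (4,2)]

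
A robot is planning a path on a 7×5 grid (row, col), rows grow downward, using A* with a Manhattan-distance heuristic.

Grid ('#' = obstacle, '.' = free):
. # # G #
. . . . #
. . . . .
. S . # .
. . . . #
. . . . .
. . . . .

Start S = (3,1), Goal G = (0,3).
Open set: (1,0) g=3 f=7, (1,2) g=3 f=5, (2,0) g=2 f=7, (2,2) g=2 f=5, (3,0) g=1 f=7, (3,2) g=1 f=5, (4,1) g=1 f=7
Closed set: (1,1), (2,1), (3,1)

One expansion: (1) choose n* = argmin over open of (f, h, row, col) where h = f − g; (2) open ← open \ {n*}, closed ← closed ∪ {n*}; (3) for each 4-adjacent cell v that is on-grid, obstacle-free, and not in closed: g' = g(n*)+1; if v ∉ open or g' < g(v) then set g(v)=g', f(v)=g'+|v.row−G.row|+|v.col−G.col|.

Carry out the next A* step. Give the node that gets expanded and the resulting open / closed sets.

expanded=(1,2); open=[(1,0) g=3 f=7, (1,3) g=4 f=5, (2,0) g=2 f=7, (2,2) g=2 f=5, (3,0) g=1 f=7, (3,2) g=1 f=5, (4,1) g=1 f=7]; closed=[(1,1), (1,2), (2,1), (3,1)]

step 1: expand (1,2) (f=5, h=2) → closed; open now [(1,0) g=3 f=7, (1,3) g=4 f=5, (2,0) g=2 f=7, (2,2) g=2 f=5, (3,0) g=1 f=7, (3,2) g=1 f=5, (4,1) g=1 f=7]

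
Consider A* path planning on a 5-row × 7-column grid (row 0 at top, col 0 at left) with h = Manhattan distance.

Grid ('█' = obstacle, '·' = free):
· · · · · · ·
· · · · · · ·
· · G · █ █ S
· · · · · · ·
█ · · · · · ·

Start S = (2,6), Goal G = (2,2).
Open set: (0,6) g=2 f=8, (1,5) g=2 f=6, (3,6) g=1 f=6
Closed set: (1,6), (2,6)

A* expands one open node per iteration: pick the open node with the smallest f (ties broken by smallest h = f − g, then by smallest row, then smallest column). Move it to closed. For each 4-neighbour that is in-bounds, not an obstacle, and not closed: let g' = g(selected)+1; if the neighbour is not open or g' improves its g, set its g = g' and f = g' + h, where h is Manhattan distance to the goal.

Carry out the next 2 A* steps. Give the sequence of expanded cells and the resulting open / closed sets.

step 1: expand (1,5) (f=6, h=4) → closed; open now [(0,5) g=3 f=8, (0,6) g=2 f=8, (1,4) g=3 f=6, (3,6) g=1 f=6]
step 2: expand (1,4) (f=6, h=3) → closed; open now [(0,4) g=4 f=8, (0,5) g=3 f=8, (0,6) g=2 f=8, (1,3) g=4 f=6, (3,6) g=1 f=6]

order=[(1,5) → (1,4)]; open=[(0,4) g=4 f=8, (0,5) g=3 f=8, (0,6) g=2 f=8, (1,3) g=4 f=6, (3,6) g=1 f=6]; closed=[(1,4), (1,5), (1,6), (2,6)]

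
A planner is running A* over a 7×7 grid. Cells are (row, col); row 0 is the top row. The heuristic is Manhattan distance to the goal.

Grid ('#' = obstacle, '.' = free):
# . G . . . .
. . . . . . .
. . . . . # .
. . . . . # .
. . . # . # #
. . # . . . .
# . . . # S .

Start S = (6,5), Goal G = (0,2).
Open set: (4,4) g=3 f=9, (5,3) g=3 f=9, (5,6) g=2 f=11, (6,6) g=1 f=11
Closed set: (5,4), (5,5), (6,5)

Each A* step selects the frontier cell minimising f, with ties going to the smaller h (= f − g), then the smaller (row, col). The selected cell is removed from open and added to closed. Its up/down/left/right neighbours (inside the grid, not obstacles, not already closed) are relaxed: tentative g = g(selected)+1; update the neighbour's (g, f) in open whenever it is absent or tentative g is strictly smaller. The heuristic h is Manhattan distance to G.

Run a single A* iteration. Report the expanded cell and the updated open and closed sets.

step 1: expand (4,4) (f=9, h=6) → closed; open now [(3,4) g=4 f=9, (5,3) g=3 f=9, (5,6) g=2 f=11, (6,6) g=1 f=11]

expanded=(4,4); open=[(3,4) g=4 f=9, (5,3) g=3 f=9, (5,6) g=2 f=11, (6,6) g=1 f=11]; closed=[(4,4), (5,4), (5,5), (6,5)]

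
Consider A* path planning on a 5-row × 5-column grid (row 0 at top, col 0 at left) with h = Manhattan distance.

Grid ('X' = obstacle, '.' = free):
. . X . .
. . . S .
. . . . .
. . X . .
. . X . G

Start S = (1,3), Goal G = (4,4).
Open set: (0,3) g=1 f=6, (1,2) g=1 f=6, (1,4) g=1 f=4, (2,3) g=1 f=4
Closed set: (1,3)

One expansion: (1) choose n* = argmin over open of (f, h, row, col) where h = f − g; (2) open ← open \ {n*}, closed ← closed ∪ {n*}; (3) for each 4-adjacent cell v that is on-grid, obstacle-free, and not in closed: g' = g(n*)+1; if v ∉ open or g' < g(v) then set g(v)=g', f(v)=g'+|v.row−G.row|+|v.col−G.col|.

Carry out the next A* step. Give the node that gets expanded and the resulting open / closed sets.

expanded=(1,4); open=[(0,3) g=1 f=6, (0,4) g=2 f=6, (1,2) g=1 f=6, (2,3) g=1 f=4, (2,4) g=2 f=4]; closed=[(1,3), (1,4)]

step 1: expand (1,4) (f=4, h=3) → closed; open now [(0,3) g=1 f=6, (0,4) g=2 f=6, (1,2) g=1 f=6, (2,3) g=1 f=4, (2,4) g=2 f=4]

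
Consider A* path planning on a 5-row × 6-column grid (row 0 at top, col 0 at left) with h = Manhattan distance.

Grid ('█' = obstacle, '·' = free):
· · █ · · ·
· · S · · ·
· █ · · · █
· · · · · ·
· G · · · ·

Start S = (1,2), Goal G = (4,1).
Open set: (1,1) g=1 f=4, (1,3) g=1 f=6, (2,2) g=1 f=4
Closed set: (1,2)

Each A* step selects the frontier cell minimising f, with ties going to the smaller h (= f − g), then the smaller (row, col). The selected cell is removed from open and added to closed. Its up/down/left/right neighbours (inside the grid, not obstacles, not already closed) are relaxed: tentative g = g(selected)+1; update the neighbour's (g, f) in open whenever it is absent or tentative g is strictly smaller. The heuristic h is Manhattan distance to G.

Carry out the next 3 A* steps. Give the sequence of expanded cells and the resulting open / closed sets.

step 1: expand (1,1) (f=4, h=3) → closed; open now [(0,1) g=2 f=6, (1,0) g=2 f=6, (1,3) g=1 f=6, (2,2) g=1 f=4]
step 2: expand (2,2) (f=4, h=3) → closed; open now [(0,1) g=2 f=6, (1,0) g=2 f=6, (1,3) g=1 f=6, (2,3) g=2 f=6, (3,2) g=2 f=4]
step 3: expand (3,2) (f=4, h=2) → closed; open now [(0,1) g=2 f=6, (1,0) g=2 f=6, (1,3) g=1 f=6, (2,3) g=2 f=6, (3,1) g=3 f=4, (3,3) g=3 f=6, (4,2) g=3 f=4]

order=[(1,1) → (2,2) → (3,2)]; open=[(0,1) g=2 f=6, (1,0) g=2 f=6, (1,3) g=1 f=6, (2,3) g=2 f=6, (3,1) g=3 f=4, (3,3) g=3 f=6, (4,2) g=3 f=4]; closed=[(1,1), (1,2), (2,2), (3,2)]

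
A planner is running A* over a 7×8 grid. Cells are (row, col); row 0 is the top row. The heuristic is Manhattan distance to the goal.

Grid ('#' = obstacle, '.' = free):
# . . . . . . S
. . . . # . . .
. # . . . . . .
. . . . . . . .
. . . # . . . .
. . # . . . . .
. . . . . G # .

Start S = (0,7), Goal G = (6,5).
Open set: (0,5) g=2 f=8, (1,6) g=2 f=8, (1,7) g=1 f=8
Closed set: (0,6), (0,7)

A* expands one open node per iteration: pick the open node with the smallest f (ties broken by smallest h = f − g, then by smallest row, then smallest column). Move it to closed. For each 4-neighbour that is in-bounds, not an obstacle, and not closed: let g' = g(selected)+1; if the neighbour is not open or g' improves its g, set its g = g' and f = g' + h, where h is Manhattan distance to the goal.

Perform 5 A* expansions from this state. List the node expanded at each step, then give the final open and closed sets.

order=[(0,5) → (1,5) → (2,5) → (3,5) → (4,5)]; open=[(0,4) g=3 f=10, (1,6) g=2 f=8, (1,7) g=1 f=8, (2,4) g=5 f=10, (2,6) g=5 f=10, (3,4) g=6 f=10, (3,6) g=6 f=10, (4,4) g=7 f=10, (4,6) g=7 f=10, (5,5) g=7 f=8]; closed=[(0,5), (0,6), (0,7), (1,5), (2,5), (3,5), (4,5)]

step 1: expand (0,5) (f=8, h=6) → closed; open now [(0,4) g=3 f=10, (1,5) g=3 f=8, (1,6) g=2 f=8, (1,7) g=1 f=8]
step 2: expand (1,5) (f=8, h=5) → closed; open now [(0,4) g=3 f=10, (1,6) g=2 f=8, (1,7) g=1 f=8, (2,5) g=4 f=8]
step 3: expand (2,5) (f=8, h=4) → closed; open now [(0,4) g=3 f=10, (1,6) g=2 f=8, (1,7) g=1 f=8, (2,4) g=5 f=10, (2,6) g=5 f=10, (3,5) g=5 f=8]
step 4: expand (3,5) (f=8, h=3) → closed; open now [(0,4) g=3 f=10, (1,6) g=2 f=8, (1,7) g=1 f=8, (2,4) g=5 f=10, (2,6) g=5 f=10, (3,4) g=6 f=10, (3,6) g=6 f=10, (4,5) g=6 f=8]
step 5: expand (4,5) (f=8, h=2) → closed; open now [(0,4) g=3 f=10, (1,6) g=2 f=8, (1,7) g=1 f=8, (2,4) g=5 f=10, (2,6) g=5 f=10, (3,4) g=6 f=10, (3,6) g=6 f=10, (4,4) g=7 f=10, (4,6) g=7 f=10, (5,5) g=7 f=8]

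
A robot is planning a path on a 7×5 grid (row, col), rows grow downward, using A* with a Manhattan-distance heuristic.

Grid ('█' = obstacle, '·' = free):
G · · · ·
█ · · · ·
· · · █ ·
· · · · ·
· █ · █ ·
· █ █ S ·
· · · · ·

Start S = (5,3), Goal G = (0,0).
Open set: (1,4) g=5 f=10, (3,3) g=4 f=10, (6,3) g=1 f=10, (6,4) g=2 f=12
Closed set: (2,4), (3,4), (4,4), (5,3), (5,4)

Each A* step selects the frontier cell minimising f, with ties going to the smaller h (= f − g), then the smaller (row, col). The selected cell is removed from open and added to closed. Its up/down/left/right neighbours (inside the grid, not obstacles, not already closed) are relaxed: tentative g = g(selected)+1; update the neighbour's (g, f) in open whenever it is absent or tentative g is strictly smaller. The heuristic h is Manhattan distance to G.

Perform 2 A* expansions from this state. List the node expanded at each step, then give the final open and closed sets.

order=[(1,4) → (0,4)]; open=[(0,3) g=7 f=10, (1,3) g=6 f=10, (3,3) g=4 f=10, (6,3) g=1 f=10, (6,4) g=2 f=12]; closed=[(0,4), (1,4), (2,4), (3,4), (4,4), (5,3), (5,4)]

step 1: expand (1,4) (f=10, h=5) → closed; open now [(0,4) g=6 f=10, (1,3) g=6 f=10, (3,3) g=4 f=10, (6,3) g=1 f=10, (6,4) g=2 f=12]
step 2: expand (0,4) (f=10, h=4) → closed; open now [(0,3) g=7 f=10, (1,3) g=6 f=10, (3,3) g=4 f=10, (6,3) g=1 f=10, (6,4) g=2 f=12]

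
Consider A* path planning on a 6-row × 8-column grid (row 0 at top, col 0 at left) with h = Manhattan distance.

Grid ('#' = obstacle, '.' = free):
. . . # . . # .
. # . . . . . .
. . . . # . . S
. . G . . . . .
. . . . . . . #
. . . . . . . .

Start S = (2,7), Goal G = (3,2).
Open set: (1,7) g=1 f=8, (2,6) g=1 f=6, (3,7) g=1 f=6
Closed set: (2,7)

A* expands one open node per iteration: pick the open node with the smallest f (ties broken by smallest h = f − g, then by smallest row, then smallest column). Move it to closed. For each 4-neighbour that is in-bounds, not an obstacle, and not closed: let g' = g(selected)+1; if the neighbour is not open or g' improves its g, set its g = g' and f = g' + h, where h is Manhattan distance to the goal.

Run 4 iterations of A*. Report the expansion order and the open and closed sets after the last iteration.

step 1: expand (2,6) (f=6, h=5) → closed; open now [(1,6) g=2 f=8, (1,7) g=1 f=8, (2,5) g=2 f=6, (3,6) g=2 f=6, (3,7) g=1 f=6]
step 2: expand (2,5) (f=6, h=4) → closed; open now [(1,5) g=3 f=8, (1,6) g=2 f=8, (1,7) g=1 f=8, (3,5) g=3 f=6, (3,6) g=2 f=6, (3,7) g=1 f=6]
step 3: expand (3,5) (f=6, h=3) → closed; open now [(1,5) g=3 f=8, (1,6) g=2 f=8, (1,7) g=1 f=8, (3,4) g=4 f=6, (3,6) g=2 f=6, (3,7) g=1 f=6, (4,5) g=4 f=8]
step 4: expand (3,4) (f=6, h=2) → closed; open now [(1,5) g=3 f=8, (1,6) g=2 f=8, (1,7) g=1 f=8, (3,3) g=5 f=6, (3,6) g=2 f=6, (3,7) g=1 f=6, (4,4) g=5 f=8, (4,5) g=4 f=8]

order=[(2,6) → (2,5) → (3,5) → (3,4)]; open=[(1,5) g=3 f=8, (1,6) g=2 f=8, (1,7) g=1 f=8, (3,3) g=5 f=6, (3,6) g=2 f=6, (3,7) g=1 f=6, (4,4) g=5 f=8, (4,5) g=4 f=8]; closed=[(2,5), (2,6), (2,7), (3,4), (3,5)]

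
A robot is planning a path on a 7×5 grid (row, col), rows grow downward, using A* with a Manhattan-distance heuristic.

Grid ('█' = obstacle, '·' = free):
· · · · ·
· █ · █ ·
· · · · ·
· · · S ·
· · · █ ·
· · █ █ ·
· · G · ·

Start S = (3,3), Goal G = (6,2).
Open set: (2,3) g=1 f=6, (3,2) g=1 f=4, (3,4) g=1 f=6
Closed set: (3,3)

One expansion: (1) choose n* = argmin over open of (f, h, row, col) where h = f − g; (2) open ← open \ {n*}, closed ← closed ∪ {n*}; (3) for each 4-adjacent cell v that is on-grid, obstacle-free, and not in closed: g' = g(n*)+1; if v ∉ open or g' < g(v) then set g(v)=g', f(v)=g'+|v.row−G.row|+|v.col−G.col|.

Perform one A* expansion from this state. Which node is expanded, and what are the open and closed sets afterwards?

step 1: expand (3,2) (f=4, h=3) → closed; open now [(2,2) g=2 f=6, (2,3) g=1 f=6, (3,1) g=2 f=6, (3,4) g=1 f=6, (4,2) g=2 f=4]

expanded=(3,2); open=[(2,2) g=2 f=6, (2,3) g=1 f=6, (3,1) g=2 f=6, (3,4) g=1 f=6, (4,2) g=2 f=4]; closed=[(3,2), (3,3)]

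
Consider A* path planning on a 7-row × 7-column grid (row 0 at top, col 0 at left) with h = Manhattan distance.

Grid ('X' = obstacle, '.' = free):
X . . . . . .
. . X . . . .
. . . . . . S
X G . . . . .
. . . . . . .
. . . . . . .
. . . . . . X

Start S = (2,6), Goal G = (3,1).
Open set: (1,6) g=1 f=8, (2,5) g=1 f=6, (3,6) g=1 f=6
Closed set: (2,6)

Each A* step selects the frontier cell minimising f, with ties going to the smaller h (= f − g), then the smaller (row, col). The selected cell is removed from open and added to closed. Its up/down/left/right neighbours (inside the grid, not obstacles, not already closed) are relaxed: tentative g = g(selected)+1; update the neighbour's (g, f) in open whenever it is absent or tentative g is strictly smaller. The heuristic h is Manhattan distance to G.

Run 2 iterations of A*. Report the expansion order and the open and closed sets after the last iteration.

step 1: expand (2,5) (f=6, h=5) → closed; open now [(1,5) g=2 f=8, (1,6) g=1 f=8, (2,4) g=2 f=6, (3,5) g=2 f=6, (3,6) g=1 f=6]
step 2: expand (2,4) (f=6, h=4) → closed; open now [(1,4) g=3 f=8, (1,5) g=2 f=8, (1,6) g=1 f=8, (2,3) g=3 f=6, (3,4) g=3 f=6, (3,5) g=2 f=6, (3,6) g=1 f=6]

order=[(2,5) → (2,4)]; open=[(1,4) g=3 f=8, (1,5) g=2 f=8, (1,6) g=1 f=8, (2,3) g=3 f=6, (3,4) g=3 f=6, (3,5) g=2 f=6, (3,6) g=1 f=6]; closed=[(2,4), (2,5), (2,6)]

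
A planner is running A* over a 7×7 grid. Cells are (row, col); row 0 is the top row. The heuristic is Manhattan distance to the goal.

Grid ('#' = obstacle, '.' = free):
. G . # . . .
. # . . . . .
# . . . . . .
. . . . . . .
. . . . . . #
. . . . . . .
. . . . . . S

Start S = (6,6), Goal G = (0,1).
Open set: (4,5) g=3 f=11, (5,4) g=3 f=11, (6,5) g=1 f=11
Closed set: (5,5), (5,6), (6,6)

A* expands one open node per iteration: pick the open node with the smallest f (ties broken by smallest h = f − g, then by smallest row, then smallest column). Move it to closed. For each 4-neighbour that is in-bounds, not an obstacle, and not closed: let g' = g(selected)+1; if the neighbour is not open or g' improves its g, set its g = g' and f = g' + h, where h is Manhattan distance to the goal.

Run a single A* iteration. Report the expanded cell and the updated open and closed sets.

expanded=(4,5); open=[(3,5) g=4 f=11, (4,4) g=4 f=11, (5,4) g=3 f=11, (6,5) g=1 f=11]; closed=[(4,5), (5,5), (5,6), (6,6)]

step 1: expand (4,5) (f=11, h=8) → closed; open now [(3,5) g=4 f=11, (4,4) g=4 f=11, (5,4) g=3 f=11, (6,5) g=1 f=11]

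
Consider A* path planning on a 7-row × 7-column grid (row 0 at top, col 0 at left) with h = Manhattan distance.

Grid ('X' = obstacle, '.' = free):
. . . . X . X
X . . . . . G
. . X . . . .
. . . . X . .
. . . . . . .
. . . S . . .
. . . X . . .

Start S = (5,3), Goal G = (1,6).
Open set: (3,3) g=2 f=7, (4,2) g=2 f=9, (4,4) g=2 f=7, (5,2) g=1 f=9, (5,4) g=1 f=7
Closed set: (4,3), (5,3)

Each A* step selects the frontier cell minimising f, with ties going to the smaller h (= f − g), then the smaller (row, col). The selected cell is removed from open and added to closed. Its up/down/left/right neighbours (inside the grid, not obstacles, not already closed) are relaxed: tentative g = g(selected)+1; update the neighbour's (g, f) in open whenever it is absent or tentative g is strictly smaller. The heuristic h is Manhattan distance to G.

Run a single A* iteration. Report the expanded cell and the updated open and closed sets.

step 1: expand (3,3) (f=7, h=5) → closed; open now [(2,3) g=3 f=7, (3,2) g=3 f=9, (4,2) g=2 f=9, (4,4) g=2 f=7, (5,2) g=1 f=9, (5,4) g=1 f=7]

expanded=(3,3); open=[(2,3) g=3 f=7, (3,2) g=3 f=9, (4,2) g=2 f=9, (4,4) g=2 f=7, (5,2) g=1 f=9, (5,4) g=1 f=7]; closed=[(3,3), (4,3), (5,3)]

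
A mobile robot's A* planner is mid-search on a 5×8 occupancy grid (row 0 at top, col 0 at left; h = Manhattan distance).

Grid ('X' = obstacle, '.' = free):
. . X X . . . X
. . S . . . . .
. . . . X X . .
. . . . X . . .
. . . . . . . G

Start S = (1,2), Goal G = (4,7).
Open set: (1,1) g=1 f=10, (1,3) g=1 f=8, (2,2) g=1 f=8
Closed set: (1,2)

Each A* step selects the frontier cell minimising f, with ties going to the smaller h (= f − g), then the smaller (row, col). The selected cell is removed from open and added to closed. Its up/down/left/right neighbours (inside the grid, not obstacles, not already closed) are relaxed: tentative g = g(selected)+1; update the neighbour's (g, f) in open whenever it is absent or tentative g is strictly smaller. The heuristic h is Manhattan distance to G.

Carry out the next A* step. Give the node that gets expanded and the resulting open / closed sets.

expanded=(1,3); open=[(1,1) g=1 f=10, (1,4) g=2 f=8, (2,2) g=1 f=8, (2,3) g=2 f=8]; closed=[(1,2), (1,3)]

step 1: expand (1,3) (f=8, h=7) → closed; open now [(1,1) g=1 f=10, (1,4) g=2 f=8, (2,2) g=1 f=8, (2,3) g=2 f=8]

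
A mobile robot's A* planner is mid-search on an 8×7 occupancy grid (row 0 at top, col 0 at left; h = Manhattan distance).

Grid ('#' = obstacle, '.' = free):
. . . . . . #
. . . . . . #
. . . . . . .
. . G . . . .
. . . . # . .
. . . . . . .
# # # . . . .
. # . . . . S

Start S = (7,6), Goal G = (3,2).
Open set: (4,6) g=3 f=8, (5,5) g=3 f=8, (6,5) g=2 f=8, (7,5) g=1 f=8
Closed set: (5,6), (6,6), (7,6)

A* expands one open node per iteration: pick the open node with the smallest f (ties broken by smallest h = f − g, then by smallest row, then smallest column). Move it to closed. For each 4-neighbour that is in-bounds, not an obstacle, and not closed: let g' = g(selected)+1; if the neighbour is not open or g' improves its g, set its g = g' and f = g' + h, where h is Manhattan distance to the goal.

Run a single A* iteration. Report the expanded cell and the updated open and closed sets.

step 1: expand (4,6) (f=8, h=5) → closed; open now [(3,6) g=4 f=8, (4,5) g=4 f=8, (5,5) g=3 f=8, (6,5) g=2 f=8, (7,5) g=1 f=8]

expanded=(4,6); open=[(3,6) g=4 f=8, (4,5) g=4 f=8, (5,5) g=3 f=8, (6,5) g=2 f=8, (7,5) g=1 f=8]; closed=[(4,6), (5,6), (6,6), (7,6)]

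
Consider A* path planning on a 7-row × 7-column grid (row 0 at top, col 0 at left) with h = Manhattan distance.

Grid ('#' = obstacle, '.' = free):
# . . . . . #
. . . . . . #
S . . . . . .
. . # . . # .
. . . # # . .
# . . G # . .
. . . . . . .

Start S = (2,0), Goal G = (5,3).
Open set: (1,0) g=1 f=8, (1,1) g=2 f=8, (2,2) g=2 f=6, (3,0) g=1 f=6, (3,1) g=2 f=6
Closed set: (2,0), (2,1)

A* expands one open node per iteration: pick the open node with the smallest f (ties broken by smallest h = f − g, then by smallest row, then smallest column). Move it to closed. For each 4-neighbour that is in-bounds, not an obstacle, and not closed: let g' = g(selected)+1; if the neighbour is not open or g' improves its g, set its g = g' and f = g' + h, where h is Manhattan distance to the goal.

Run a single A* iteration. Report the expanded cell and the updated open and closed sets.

step 1: expand (2,2) (f=6, h=4) → closed; open now [(1,0) g=1 f=8, (1,1) g=2 f=8, (1,2) g=3 f=8, (2,3) g=3 f=6, (3,0) g=1 f=6, (3,1) g=2 f=6]

expanded=(2,2); open=[(1,0) g=1 f=8, (1,1) g=2 f=8, (1,2) g=3 f=8, (2,3) g=3 f=6, (3,0) g=1 f=6, (3,1) g=2 f=6]; closed=[(2,0), (2,1), (2,2)]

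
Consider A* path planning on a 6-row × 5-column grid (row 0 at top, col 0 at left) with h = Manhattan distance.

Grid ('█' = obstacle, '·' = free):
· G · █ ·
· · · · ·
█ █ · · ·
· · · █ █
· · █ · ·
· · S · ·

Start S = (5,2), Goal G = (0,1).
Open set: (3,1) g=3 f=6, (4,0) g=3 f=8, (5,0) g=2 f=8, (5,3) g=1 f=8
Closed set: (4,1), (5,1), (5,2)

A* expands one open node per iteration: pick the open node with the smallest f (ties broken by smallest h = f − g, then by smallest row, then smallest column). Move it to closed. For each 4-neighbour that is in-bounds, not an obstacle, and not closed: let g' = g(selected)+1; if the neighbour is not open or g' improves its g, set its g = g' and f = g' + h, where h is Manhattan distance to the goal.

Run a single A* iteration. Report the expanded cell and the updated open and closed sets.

expanded=(3,1); open=[(3,0) g=4 f=8, (3,2) g=4 f=8, (4,0) g=3 f=8, (5,0) g=2 f=8, (5,3) g=1 f=8]; closed=[(3,1), (4,1), (5,1), (5,2)]

step 1: expand (3,1) (f=6, h=3) → closed; open now [(3,0) g=4 f=8, (3,2) g=4 f=8, (4,0) g=3 f=8, (5,0) g=2 f=8, (5,3) g=1 f=8]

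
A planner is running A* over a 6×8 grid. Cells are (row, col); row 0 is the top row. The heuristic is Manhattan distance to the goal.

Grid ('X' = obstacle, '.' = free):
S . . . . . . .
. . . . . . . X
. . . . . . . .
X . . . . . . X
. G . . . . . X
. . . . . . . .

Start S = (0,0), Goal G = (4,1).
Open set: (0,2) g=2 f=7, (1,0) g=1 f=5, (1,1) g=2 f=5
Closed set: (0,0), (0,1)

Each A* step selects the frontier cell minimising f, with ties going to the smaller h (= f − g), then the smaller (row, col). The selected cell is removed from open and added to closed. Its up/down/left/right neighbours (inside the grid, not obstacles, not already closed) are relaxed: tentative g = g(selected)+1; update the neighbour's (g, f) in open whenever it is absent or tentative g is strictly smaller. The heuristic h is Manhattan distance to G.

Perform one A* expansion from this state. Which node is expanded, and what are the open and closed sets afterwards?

expanded=(1,1); open=[(0,2) g=2 f=7, (1,0) g=1 f=5, (1,2) g=3 f=7, (2,1) g=3 f=5]; closed=[(0,0), (0,1), (1,1)]

step 1: expand (1,1) (f=5, h=3) → closed; open now [(0,2) g=2 f=7, (1,0) g=1 f=5, (1,2) g=3 f=7, (2,1) g=3 f=5]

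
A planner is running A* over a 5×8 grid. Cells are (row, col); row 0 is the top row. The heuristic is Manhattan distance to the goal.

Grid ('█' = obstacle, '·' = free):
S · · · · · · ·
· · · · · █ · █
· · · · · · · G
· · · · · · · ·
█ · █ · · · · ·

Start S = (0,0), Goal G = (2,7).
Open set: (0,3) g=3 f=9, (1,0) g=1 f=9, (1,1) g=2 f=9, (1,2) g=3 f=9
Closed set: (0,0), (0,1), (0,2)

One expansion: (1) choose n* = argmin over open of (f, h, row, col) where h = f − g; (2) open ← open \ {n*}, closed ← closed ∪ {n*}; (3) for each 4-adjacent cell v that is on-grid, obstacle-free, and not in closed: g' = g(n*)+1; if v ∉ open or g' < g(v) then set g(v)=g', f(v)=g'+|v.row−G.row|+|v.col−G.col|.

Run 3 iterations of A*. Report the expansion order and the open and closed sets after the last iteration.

order=[(0,3) → (0,4) → (0,5)]; open=[(0,6) g=6 f=9, (1,0) g=1 f=9, (1,1) g=2 f=9, (1,2) g=3 f=9, (1,3) g=4 f=9, (1,4) g=5 f=9]; closed=[(0,0), (0,1), (0,2), (0,3), (0,4), (0,5)]

step 1: expand (0,3) (f=9, h=6) → closed; open now [(0,4) g=4 f=9, (1,0) g=1 f=9, (1,1) g=2 f=9, (1,2) g=3 f=9, (1,3) g=4 f=9]
step 2: expand (0,4) (f=9, h=5) → closed; open now [(0,5) g=5 f=9, (1,0) g=1 f=9, (1,1) g=2 f=9, (1,2) g=3 f=9, (1,3) g=4 f=9, (1,4) g=5 f=9]
step 3: expand (0,5) (f=9, h=4) → closed; open now [(0,6) g=6 f=9, (1,0) g=1 f=9, (1,1) g=2 f=9, (1,2) g=3 f=9, (1,3) g=4 f=9, (1,4) g=5 f=9]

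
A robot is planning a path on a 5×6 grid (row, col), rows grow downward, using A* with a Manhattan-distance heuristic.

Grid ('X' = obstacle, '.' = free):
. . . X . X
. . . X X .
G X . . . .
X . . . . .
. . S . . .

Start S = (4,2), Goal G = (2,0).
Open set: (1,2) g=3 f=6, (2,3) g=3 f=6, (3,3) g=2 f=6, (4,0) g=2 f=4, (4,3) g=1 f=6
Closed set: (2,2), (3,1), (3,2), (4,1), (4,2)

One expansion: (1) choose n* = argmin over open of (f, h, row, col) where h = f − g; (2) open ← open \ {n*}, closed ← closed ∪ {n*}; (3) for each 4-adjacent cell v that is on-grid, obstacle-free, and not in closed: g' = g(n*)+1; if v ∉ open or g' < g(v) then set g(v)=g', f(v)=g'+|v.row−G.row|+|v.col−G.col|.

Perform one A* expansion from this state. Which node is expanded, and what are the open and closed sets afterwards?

expanded=(4,0); open=[(1,2) g=3 f=6, (2,3) g=3 f=6, (3,3) g=2 f=6, (4,3) g=1 f=6]; closed=[(2,2), (3,1), (3,2), (4,0), (4,1), (4,2)]

step 1: expand (4,0) (f=4, h=2) → closed; open now [(1,2) g=3 f=6, (2,3) g=3 f=6, (3,3) g=2 f=6, (4,3) g=1 f=6]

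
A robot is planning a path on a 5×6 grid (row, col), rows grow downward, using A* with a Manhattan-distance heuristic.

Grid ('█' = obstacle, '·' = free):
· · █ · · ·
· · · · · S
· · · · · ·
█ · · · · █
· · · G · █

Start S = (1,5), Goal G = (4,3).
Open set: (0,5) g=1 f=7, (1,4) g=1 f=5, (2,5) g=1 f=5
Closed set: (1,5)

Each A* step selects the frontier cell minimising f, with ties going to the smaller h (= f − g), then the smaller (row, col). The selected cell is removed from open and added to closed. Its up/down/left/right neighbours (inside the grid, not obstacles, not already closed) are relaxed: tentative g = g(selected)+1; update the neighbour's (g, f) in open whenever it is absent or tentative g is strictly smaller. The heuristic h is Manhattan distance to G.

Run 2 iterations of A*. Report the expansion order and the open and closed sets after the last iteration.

step 1: expand (1,4) (f=5, h=4) → closed; open now [(0,4) g=2 f=7, (0,5) g=1 f=7, (1,3) g=2 f=5, (2,4) g=2 f=5, (2,5) g=1 f=5]
step 2: expand (1,3) (f=5, h=3) → closed; open now [(0,3) g=3 f=7, (0,4) g=2 f=7, (0,5) g=1 f=7, (1,2) g=3 f=7, (2,3) g=3 f=5, (2,4) g=2 f=5, (2,5) g=1 f=5]

order=[(1,4) → (1,3)]; open=[(0,3) g=3 f=7, (0,4) g=2 f=7, (0,5) g=1 f=7, (1,2) g=3 f=7, (2,3) g=3 f=5, (2,4) g=2 f=5, (2,5) g=1 f=5]; closed=[(1,3), (1,4), (1,5)]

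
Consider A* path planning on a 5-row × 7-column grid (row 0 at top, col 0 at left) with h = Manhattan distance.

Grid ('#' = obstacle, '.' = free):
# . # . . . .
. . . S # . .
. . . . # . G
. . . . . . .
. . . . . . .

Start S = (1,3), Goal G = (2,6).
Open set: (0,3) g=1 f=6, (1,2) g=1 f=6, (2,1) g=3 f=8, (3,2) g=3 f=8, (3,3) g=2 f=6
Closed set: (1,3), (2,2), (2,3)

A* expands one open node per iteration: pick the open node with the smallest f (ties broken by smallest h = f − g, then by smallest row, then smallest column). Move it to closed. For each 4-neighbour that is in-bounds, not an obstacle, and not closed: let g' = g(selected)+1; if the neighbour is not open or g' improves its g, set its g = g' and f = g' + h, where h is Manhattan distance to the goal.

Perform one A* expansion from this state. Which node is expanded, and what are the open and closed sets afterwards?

step 1: expand (3,3) (f=6, h=4) → closed; open now [(0,3) g=1 f=6, (1,2) g=1 f=6, (2,1) g=3 f=8, (3,2) g=3 f=8, (3,4) g=3 f=6, (4,3) g=3 f=8]

expanded=(3,3); open=[(0,3) g=1 f=6, (1,2) g=1 f=6, (2,1) g=3 f=8, (3,2) g=3 f=8, (3,4) g=3 f=6, (4,3) g=3 f=8]; closed=[(1,3), (2,2), (2,3), (3,3)]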